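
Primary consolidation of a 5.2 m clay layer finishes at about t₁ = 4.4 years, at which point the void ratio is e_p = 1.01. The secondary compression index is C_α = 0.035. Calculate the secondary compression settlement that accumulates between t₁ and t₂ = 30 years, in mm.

S_s ≈ 75.5 mm

Secondary compression: S_s = C_α·H/(1+e_p)·log₁₀(t₂/t₁)
S_s = 0.035×5.2/(1+1.01)×log₁₀(30/4.4)
    = 0.09055 × 0.8337 = 0.07549 m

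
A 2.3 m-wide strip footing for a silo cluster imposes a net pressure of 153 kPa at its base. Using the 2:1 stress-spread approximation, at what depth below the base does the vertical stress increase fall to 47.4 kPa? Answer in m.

2:1 spreading — at depth z the loaded area has grown by z in each plan dimension:
qB/(B+z) = Δσ_z ⇒ z = qB/Δσ_z − B = 153×2.3/47.4 − 2.3 = 5.124 m

z ≈ 5.12 m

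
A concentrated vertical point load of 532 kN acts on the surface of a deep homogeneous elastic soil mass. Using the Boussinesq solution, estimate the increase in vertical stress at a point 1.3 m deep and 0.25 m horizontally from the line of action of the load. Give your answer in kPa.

Δσ_z ≈ 137 kPa

Boussinesq vertical stress below a point load on an elastic half-space:
Δσ_z = 3P/(2πz²) · [1 + (r/z)²]^(−5/2)
r/z = 0.25/1.3 = 0.19231; [1+(r/z)²]^(−5/2) = 0.91321.
Δσ_z = 3×532/(2π×1.3²) × 0.91321 = 150.3 × 0.91321 = 137.3 kPa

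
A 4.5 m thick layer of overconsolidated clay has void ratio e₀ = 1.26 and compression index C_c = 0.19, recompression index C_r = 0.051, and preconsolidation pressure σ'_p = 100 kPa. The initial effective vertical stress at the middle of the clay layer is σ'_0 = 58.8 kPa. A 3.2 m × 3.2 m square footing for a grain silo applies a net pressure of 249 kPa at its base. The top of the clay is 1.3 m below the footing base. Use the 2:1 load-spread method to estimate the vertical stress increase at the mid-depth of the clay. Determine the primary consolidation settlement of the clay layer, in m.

Mid-depth of clay below the footing base: z = 1.3 + 4.5/2 = 3.55 m.
Stress increase at mid-clay by the 2:1 spreading method:
Δσ = qBL/((B+z)(L+z)) = 249×3.2×3.2/((3.2+3.55)(3.2+3.55)) = 55.962 kPa
Final effective stress: σ'_f = 58.8 + 55.962 = 114.76 kPa.
σ'_f = 114.76 > σ'_p = 100 kPa, so the stress path crosses the preconsolidation pressure — recompression up to σ'_p, then virgin compression beyond:
S_c = H/(1+e₀)·[C_r·log₁₀(σ'_p/σ'_0) + C_c·log₁₀(σ'_f/σ'_p)]
    = 4.5/2.26 × [0.051×log₁₀(100/58.8) + 0.19×log₁₀(114.76/100)]
    = 1.9912 × [0.011762 + 0.01136] = 0.04604 m

S_c ≈ 0.046 m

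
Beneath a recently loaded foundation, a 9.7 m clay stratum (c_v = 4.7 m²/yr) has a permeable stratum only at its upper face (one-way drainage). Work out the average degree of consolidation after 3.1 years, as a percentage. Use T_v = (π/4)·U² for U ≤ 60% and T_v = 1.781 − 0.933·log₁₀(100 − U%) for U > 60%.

Drainage path length: H_d = H = 9.7 m (single drainage).
T_v = c_v·t/H_d² = 4.7×3.1/9.7² = 0.15485.
T_v = 0.15485 corresponds to the U ≤ 60% branch:
U = √(4T_v/π) = 0.444

U ≈ 44.4 %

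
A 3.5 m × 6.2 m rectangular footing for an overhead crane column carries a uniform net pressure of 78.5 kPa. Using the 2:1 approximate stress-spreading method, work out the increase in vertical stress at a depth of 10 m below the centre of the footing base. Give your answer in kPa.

Δσ_z ≈ 7.79 kPa

By the 2:1 method the load spreads at 1 horizontal : 2 vertical, so at depth z the loaded area has grown by z in each plan dimension:
Δσ = qBL/((B+z)(L+z)) = 78.5×3.5×6.2/((3.5+10)(6.2+10)) = 7.789 kPa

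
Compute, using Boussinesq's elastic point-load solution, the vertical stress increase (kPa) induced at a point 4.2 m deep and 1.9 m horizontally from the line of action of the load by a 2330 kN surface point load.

Δσ_z ≈ 39.6 kPa

Boussinesq vertical stress below a point load on an elastic half-space:
Δσ_z = 3P/(2πz²) · [1 + (r/z)²]^(−5/2)
r/z = 1.9/4.2 = 0.45238; [1+(r/z)²]^(−5/2) = 0.62784.
Δσ_z = 3×2330/(2π×4.2²) × 0.62784 = 63.066 × 0.62784 = 39.6 kPa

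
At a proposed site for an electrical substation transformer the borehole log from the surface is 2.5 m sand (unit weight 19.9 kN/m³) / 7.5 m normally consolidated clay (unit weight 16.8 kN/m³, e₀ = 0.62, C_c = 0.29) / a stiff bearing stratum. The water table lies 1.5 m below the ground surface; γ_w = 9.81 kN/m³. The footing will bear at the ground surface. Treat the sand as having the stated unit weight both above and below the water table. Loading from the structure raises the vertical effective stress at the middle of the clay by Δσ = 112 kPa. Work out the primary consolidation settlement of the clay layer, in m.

S_c ≈ 0.578 m

Mid-depth of clay below the ground surface: z = 2.5 + 7.5/2 = 6.25 m.
Total vertical stress at mid-clay: σ_v = 19.9×2.5 + 16.8×3.75 = 112.75 kPa.
Pore pressure: u = 9.81×(6.25 − 1.5) = 46.598 kPa.
Initial effective stress: σ'_0 = σ_v − u = 112.75 − 46.598 = 66.152 kPa.
Final effective stress: σ'_f = σ'_0 + Δσ = 66.152 + 112 = 178.15 kPa.
Normally consolidated clay, so the full stress increment lies on the virgin compression line:
S_c = C_c·H/(1+e₀)·log₁₀(σ'_f/σ'_0) = 0.29×7.5/(1+0.62)×log₁₀(178.15/66.152)
    = 1.3426 × 0.43024 = 0.5776 m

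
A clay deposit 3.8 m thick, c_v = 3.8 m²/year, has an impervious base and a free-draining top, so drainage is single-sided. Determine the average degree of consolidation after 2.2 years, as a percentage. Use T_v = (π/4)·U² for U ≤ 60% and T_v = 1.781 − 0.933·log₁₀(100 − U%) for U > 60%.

U ≈ 80.6 %

Drainage path length: H_d = H = 3.8 m (single drainage).
T_v = c_v·t/H_d² = 3.8×2.2/3.8² = 0.57895.
T_v = 0.57895 corresponds to the U > 60% branch:
U = 1 − 10^((1.781 − T_v)/0.933)/100 = 0.8057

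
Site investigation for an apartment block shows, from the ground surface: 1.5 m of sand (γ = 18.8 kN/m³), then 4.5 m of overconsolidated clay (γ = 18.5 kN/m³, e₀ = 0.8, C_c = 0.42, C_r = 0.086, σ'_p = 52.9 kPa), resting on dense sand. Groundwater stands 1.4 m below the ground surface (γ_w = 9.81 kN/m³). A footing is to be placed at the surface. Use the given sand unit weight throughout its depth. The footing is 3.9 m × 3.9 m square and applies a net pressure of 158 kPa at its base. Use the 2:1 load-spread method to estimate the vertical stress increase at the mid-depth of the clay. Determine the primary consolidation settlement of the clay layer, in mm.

Mid-depth of clay below the ground surface: z = 1.5 + 4.5/2 = 3.75 m.
Total vertical stress at mid-clay: σ_v = 18.8×1.5 + 18.5×2.25 = 69.825 kPa.
Pore pressure: u = 9.81×(3.75 − 1.4) = 23.054 kPa.
Initial effective stress: σ'_0 = σ_v − u = 69.825 − 23.054 = 46.771 kPa.
Stress increase at mid-clay by the 2:1 spreading method:
Δσ = qBL/((B+z)(L+z)) = 158×3.9×3.9/((3.9+3.75)(3.9+3.75)) = 41.064 kPa
Final effective stress: σ'_f = 46.771 + 41.064 = 87.835 kPa.
σ'_f = 87.835 > σ'_p = 52.9 kPa, so the stress path crosses the preconsolidation pressure — recompression up to σ'_p, then virgin compression beyond:
S_c = H/(1+e₀)·[C_r·log₁₀(σ'_p/σ'_0) + C_c·log₁₀(σ'_f/σ'_p)]
    = 4.5/1.8 × [0.086×log₁₀(52.9/46.771) + 0.42×log₁₀(87.835/52.9)]
    = 2.5 × [0.0045992 + 0.092489] = 0.2427 m

S_c ≈ 243 mm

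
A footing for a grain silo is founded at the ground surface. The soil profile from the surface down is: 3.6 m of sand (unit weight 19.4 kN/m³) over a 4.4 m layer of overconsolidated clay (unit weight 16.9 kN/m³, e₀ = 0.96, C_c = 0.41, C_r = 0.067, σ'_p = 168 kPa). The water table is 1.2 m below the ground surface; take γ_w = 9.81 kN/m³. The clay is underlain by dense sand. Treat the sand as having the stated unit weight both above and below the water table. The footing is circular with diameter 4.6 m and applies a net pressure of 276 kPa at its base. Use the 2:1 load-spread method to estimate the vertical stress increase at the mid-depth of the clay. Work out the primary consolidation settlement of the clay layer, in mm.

Mid-depth of clay below the ground surface: z = 3.6 + 4.4/2 = 5.8 m.
Total vertical stress at mid-clay: σ_v = 19.4×3.6 + 16.9×2.2 = 107.02 kPa.
Pore pressure: u = 9.81×(5.8 − 1.2) = 45.126 kPa.
Initial effective stress: σ'_0 = σ_v − u = 107.02 − 45.126 = 61.894 kPa.
Stress increase at mid-clay by the 2:1 spreading method:
Δσ ≈ qD²/(D+z)² = 276×4.6²/(4.6+5.8)² = 53.996 kPa
Final effective stress: σ'_f = 61.894 + 53.996 = 115.89 kPa.
σ'_f = 115.89 ≤ σ'_p = 168 kPa, so the clay remains overconsolidated and only the recompression index applies:
S_c = C_r·H/(1+e₀)·log₁₀(σ'_f/σ'_0) = 0.067×4.4/1.96×log₁₀(115.89/61.894)
    = 0.15041 × 0.2724 = 0.04097 m

S_c ≈ 41 mm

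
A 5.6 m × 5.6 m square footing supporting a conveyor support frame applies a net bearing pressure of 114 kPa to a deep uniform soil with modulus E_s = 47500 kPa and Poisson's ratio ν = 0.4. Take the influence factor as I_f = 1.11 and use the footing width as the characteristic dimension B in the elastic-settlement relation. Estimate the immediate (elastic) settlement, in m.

S_e ≈ 0.0125 m

Immediate (elastic) settlement: S_e = q·B·(1−ν²)/E_s · I_f.
S_e = 114 × 5.6 × (1 − 0.4²) / 47500 × 1.11
    = 114 × 5.6 × 0.84 / 47500 × 1.11
    = 0.01253 m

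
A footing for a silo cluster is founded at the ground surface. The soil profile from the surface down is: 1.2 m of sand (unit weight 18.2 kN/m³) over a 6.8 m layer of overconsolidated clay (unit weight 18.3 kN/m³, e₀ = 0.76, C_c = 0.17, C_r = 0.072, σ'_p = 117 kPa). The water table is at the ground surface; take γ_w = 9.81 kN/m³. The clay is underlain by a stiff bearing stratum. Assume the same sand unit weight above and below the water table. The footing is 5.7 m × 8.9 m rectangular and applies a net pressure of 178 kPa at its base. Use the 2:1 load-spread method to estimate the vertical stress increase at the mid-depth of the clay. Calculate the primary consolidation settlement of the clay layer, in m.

Mid-depth of clay below the ground surface: z = 1.2 + 6.8/2 = 4.6 m.
Total vertical stress at mid-clay: σ_v = 18.2×1.2 + 18.3×3.4 = 84.06 kPa.
Pore pressure: u = 9.81×(4.6 − 0) = 45.126 kPa.
Initial effective stress: σ'_0 = σ_v − u = 84.06 − 45.126 = 38.934 kPa.
Stress increase at mid-clay by the 2:1 spreading method:
Δσ = qBL/((B+z)(L+z)) = 178×5.7×8.9/((5.7+4.6)(8.9+4.6)) = 64.94 kPa
Final effective stress: σ'_f = 38.934 + 64.94 = 103.87 kPa.
σ'_f = 103.87 ≤ σ'_p = 117 kPa, so the clay remains overconsolidated and only the recompression index applies:
S_c = C_r·H/(1+e₀)·log₁₀(σ'_f/σ'_0) = 0.072×6.8/1.76×log₁₀(103.87/38.934)
    = 0.27818 × 0.42616 = 0.1185 m

S_c ≈ 0.119 m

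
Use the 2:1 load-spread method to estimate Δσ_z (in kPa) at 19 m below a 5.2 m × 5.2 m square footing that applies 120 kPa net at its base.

Δσ_z ≈ 5.54 kPa

By the 2:1 method the load spreads at 1 horizontal : 2 vertical, so at depth z the loaded area has grown by z in each plan dimension:
Δσ = qBL/((B+z)(L+z)) = 120×5.2×5.2/((5.2+19)(5.2+19)) = 5.5406 kPa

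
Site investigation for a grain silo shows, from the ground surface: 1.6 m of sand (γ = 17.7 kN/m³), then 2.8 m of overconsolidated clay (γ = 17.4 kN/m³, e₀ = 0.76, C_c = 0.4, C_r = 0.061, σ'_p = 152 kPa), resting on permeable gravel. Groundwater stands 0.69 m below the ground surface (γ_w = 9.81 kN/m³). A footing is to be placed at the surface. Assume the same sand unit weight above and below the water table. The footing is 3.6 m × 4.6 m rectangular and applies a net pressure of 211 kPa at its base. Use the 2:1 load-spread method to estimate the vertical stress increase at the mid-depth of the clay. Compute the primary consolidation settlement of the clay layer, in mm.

Mid-depth of clay below the ground surface: z = 1.6 + 2.8/2 = 3 m.
Total vertical stress at mid-clay: σ_v = 17.7×1.6 + 17.4×1.4 = 52.68 kPa.
Pore pressure: u = 9.81×(3 − 0.69) = 22.661 kPa.
Initial effective stress: σ'_0 = σ_v − u = 52.68 − 22.661 = 30.019 kPa.
Stress increase at mid-clay by the 2:1 spreading method:
Δσ = qBL/((B+z)(L+z)) = 211×3.6×4.6/((3.6+3)(4.6+3)) = 69.66 kPa
Final effective stress: σ'_f = 30.019 + 69.66 = 99.679 kPa.
σ'_f = 99.679 ≤ σ'_p = 152 kPa, so the clay remains overconsolidated and only the recompression index applies:
S_c = C_r·H/(1+e₀)·log₁₀(σ'_f/σ'_0) = 0.061×2.8/1.76×log₁₀(99.679/30.019)
    = 0.097045 × 0.52121 = 0.05058 m

S_c ≈ 50.6 mm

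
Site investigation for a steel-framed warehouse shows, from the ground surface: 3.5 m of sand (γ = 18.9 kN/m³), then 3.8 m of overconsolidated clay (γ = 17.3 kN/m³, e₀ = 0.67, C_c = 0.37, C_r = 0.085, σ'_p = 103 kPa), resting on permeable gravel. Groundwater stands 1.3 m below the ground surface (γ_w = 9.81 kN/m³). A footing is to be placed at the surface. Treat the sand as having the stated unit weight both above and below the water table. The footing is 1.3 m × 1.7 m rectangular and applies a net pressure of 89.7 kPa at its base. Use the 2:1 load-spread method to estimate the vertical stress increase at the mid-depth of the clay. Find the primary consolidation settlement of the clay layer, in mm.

Mid-depth of clay below the ground surface: z = 3.5 + 3.8/2 = 5.4 m.
Total vertical stress at mid-clay: σ_v = 18.9×3.5 + 17.3×1.9 = 99.02 kPa.
Pore pressure: u = 9.81×(5.4 − 1.3) = 40.221 kPa.
Initial effective stress: σ'_0 = σ_v − u = 99.02 − 40.221 = 58.799 kPa.
Stress increase at mid-clay by the 2:1 spreading method:
Δσ = qBL/((B+z)(L+z)) = 89.7×1.3×1.7/((1.3+5.4)(1.7+5.4)) = 4.1673 kPa
Final effective stress: σ'_f = 58.799 + 4.1673 = 62.966 kPa.
σ'_f = 62.966 ≤ σ'_p = 103 kPa, so the clay remains overconsolidated and only the recompression index applies:
S_c = C_r·H/(1+e₀)·log₁₀(σ'_f/σ'_0) = 0.085×3.8/1.67×log₁₀(62.966/58.799)
    = 0.19341 × 0.029736 = 0.005751 m

S_c ≈ 5.75 mm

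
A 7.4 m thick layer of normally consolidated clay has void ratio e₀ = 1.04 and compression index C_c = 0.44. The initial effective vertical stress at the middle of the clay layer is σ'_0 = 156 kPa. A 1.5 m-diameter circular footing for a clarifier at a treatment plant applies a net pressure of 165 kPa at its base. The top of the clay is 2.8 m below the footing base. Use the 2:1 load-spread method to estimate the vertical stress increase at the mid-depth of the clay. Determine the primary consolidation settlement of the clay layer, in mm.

S_c ≈ 25.3 mm

Mid-depth of clay below the footing base: z = 2.8 + 7.4/2 = 6.5 m.
Stress increase at mid-clay by the 2:1 spreading method:
Δσ ≈ qD²/(D+z)² = 165×1.5²/(1.5+6.5)² = 5.8008 kPa
Final effective stress: σ'_f = σ'_0 + Δσ = 156 + 5.8008 = 161.8 kPa.
Normally consolidated clay, so the full stress increment lies on the virgin compression line:
S_c = C_c·H/(1+e₀)·log₁₀(σ'_f/σ'_0) = 0.44×7.4/(1+1.04)×log₁₀(161.8/156)
    = 1.5961 × 0.015854 = 0.0253 m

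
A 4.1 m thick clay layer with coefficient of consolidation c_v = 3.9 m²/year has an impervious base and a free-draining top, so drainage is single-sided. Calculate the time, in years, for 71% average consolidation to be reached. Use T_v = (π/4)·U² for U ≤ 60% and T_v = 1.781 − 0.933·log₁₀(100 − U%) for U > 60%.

t ≈ 1.8 years

Drainage path length: H_d = H = 4.1 m (single drainage).
U > 60%: T_v = 1.781 − 0.933·log₁₀(100 − 71) = 0.41658.
t = T_v·H_d²/c_v = 0.41658×4.1²/3.9 = 1.796 years.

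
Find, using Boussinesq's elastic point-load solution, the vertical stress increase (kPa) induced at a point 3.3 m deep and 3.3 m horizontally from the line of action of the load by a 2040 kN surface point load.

Boussinesq vertical stress below a point load on an elastic half-space:
Δσ_z = 3P/(2πz²) · [1 + (r/z)²]^(−5/2)
r/z = 3.3/3.3 = 1; [1+(r/z)²]^(−5/2) = 0.17678.
Δσ_z = 3×2040/(2π×3.3²) × 0.17678 = 89.442 × 0.17678 = 15.81 kPa

Δσ_z ≈ 15.8 kPa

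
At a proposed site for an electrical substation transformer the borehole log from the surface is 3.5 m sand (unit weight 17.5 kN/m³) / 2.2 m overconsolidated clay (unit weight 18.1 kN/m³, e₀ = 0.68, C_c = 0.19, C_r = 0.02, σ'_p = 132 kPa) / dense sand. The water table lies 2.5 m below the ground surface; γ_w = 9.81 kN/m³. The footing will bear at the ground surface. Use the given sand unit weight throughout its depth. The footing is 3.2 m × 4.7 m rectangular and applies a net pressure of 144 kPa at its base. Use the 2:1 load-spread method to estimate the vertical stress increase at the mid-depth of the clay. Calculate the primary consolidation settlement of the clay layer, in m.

S_c ≈ 0.00456 m

Mid-depth of clay below the ground surface: z = 3.5 + 2.2/2 = 4.6 m.
Total vertical stress at mid-clay: σ_v = 17.5×3.5 + 18.1×1.1 = 81.16 kPa.
Pore pressure: u = 9.81×(4.6 − 2.5) = 20.601 kPa.
Initial effective stress: σ'_0 = σ_v − u = 81.16 − 20.601 = 60.559 kPa.
Stress increase at mid-clay by the 2:1 spreading method:
Δσ = qBL/((B+z)(L+z)) = 144×3.2×4.7/((3.2+4.6)(4.7+4.6)) = 29.856 kPa
Final effective stress: σ'_f = 60.559 + 29.856 = 90.415 kPa.
σ'_f = 90.415 ≤ σ'_p = 132 kPa, so the clay remains overconsolidated and only the recompression index applies:
S_c = C_r·H/(1+e₀)·log₁₀(σ'_f/σ'_0) = 0.02×2.2/1.68×log₁₀(90.415/60.559)
    = 0.02619 × 0.17406 = 0.004559 m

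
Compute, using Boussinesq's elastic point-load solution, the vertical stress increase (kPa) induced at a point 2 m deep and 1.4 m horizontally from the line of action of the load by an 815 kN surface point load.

Boussinesq vertical stress below a point load on an elastic half-space:
Δσ_z = 3P/(2πz²) · [1 + (r/z)²]^(−5/2)
r/z = 1.4/2 = 0.7; [1+(r/z)²]^(−5/2) = 0.36901.
Δσ_z = 3×815/(2π×2²) × 0.36901 = 97.283 × 0.36901 = 35.9 kPa

Δσ_z ≈ 35.9 kPa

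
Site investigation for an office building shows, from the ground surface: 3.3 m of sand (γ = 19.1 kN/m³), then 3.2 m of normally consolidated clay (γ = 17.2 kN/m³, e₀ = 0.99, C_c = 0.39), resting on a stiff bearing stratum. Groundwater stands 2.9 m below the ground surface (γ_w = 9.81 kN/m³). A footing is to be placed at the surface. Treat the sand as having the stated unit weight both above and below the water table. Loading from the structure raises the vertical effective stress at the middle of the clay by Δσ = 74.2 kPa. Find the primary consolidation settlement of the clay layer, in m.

S_c ≈ 0.195 m

Mid-depth of clay below the ground surface: z = 3.3 + 3.2/2 = 4.9 m.
Total vertical stress at mid-clay: σ_v = 19.1×3.3 + 17.2×1.6 = 90.55 kPa.
Pore pressure: u = 9.81×(4.9 − 2.9) = 19.62 kPa.
Initial effective stress: σ'_0 = σ_v − u = 90.55 − 19.62 = 70.93 kPa.
Final effective stress: σ'_f = σ'_0 + Δσ = 70.93 + 74.2 = 145.13 kPa.
Normally consolidated clay, so the full stress increment lies on the virgin compression line:
S_c = C_c·H/(1+e₀)·log₁₀(σ'_f/σ'_0) = 0.39×3.2/(1+0.99)×log₁₀(145.13/70.93)
    = 0.62714 × 0.31093 = 0.195 m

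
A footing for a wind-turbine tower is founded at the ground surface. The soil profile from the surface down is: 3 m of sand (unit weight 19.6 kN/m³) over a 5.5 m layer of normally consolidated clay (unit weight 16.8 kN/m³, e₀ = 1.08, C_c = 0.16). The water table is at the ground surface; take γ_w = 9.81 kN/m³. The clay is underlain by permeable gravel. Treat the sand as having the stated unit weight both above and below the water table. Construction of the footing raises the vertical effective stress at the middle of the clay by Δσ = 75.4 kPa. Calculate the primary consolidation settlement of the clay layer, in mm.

S_c ≈ 172 mm

Mid-depth of clay below the ground surface: z = 3 + 5.5/2 = 5.75 m.
Total vertical stress at mid-clay: σ_v = 19.6×3 + 16.8×2.75 = 105 kPa.
Pore pressure: u = 9.81×(5.75 − 0) = 56.408 kPa.
Initial effective stress: σ'_0 = σ_v − u = 105 − 56.408 = 48.592 kPa.
Final effective stress: σ'_f = σ'_0 + Δσ = 48.592 + 75.4 = 123.99 kPa.
Normally consolidated clay, so the full stress increment lies on the virgin compression line:
S_c = C_c·H/(1+e₀)·log₁₀(σ'_f/σ'_0) = 0.16×5.5/(1+1.08)×log₁₀(123.99/48.592)
    = 0.42308 × 0.40682 = 0.1721 m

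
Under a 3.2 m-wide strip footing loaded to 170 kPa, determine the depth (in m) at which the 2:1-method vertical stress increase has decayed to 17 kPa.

2:1 spreading — at depth z the loaded area has grown by z in each plan dimension:
qB/(B+z) = Δσ_z ⇒ z = qB/Δσ_z − B = 170×3.2/17 − 3.2 = 28.8 m

z ≈ 28.8 m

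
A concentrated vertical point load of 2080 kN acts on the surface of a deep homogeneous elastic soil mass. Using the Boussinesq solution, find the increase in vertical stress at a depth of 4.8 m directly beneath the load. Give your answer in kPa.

Δσ_z ≈ 43.1 kPa

Boussinesq vertical stress below a point load on an elastic half-space:
Δσ_z = 3P/(2πz²) · [1 + (r/z)²]^(−5/2)
r/z = 0/4.8 = 0; [1+(r/z)²]^(−5/2) = 1.
Δσ_z = 3×2080/(2π×4.8²) × 1 = 43.104 × 1 = 43.1 kPa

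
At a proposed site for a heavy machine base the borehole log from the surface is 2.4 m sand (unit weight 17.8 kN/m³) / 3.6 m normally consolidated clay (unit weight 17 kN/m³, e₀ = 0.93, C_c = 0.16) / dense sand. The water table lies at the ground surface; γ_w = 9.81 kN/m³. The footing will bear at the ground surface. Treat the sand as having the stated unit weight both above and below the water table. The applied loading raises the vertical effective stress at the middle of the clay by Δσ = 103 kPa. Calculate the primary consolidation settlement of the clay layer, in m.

Mid-depth of clay below the ground surface: z = 2.4 + 3.6/2 = 4.2 m.
Total vertical stress at mid-clay: σ_v = 17.8×2.4 + 17×1.8 = 73.32 kPa.
Pore pressure: u = 9.81×(4.2 − 0) = 41.202 kPa.
Initial effective stress: σ'_0 = σ_v − u = 73.32 − 41.202 = 32.118 kPa.
Final effective stress: σ'_f = σ'_0 + Δσ = 32.118 + 103 = 135.12 kPa.
Normally consolidated clay, so the full stress increment lies on the virgin compression line:
S_c = C_c·H/(1+e₀)·log₁₀(σ'_f/σ'_0) = 0.16×3.6/(1+0.93)×log₁₀(135.12/32.118)
    = 0.29845 × 0.62397 = 0.1862 m

S_c ≈ 0.186 m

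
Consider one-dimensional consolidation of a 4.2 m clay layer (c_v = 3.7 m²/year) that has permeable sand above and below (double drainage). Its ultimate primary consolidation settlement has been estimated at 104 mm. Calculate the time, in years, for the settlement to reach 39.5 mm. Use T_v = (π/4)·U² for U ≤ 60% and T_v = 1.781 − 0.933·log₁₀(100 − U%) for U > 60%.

t ≈ 0.135 years

Drainage path length: H_d = H/2 = 2.1 m (double drainage).
U = S(t)/S_ult = 39.5/104 = 0.3798.
U ≤ 60%: T_v = (π/4)·U² = (π/4)×0.37981² = 0.1133.
t = T_v·H_d²/c_v = 0.1133×2.1²/3.7 = 0.135 years.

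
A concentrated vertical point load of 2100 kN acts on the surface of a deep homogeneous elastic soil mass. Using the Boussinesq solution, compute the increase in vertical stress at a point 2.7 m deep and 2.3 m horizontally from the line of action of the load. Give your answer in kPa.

Δσ_z ≈ 35.2 kPa

Boussinesq vertical stress below a point load on an elastic half-space:
Δσ_z = 3P/(2πz²) · [1 + (r/z)²]^(−5/2)
r/z = 2.3/2.7 = 0.85185; [1+(r/z)²]^(−5/2) = 0.25563.
Δσ_z = 3×2100/(2π×2.7²) × 0.25563 = 137.54 × 0.25563 = 35.16 kPa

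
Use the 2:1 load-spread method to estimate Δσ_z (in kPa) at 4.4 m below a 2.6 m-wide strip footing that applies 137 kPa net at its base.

By the 2:1 method the load spreads at 1 horizontal : 2 vertical, so at depth z the loaded area has grown by z in each plan dimension:
Δσ = qB/(B+z) = 137×2.6/(2.6+4.4) = 50.886 kPa

Δσ_z ≈ 50.9 kPa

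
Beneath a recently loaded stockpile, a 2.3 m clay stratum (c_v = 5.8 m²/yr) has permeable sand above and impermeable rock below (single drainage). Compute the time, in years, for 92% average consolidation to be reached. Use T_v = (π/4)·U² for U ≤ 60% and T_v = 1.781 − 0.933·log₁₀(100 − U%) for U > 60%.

t ≈ 0.856 years

Drainage path length: H_d = H = 2.3 m (single drainage).
U > 60%: T_v = 1.781 − 0.933·log₁₀(100 − 92) = 0.93842.
t = T_v·H_d²/c_v = 0.93842×2.3²/5.8 = 0.8559 years.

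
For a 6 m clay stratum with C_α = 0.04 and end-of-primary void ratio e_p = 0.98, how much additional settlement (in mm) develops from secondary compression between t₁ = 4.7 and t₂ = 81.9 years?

Secondary compression: S_s = C_α·H/(1+e_p)·log₁₀(t₂/t₁)
S_s = 0.04×6/(1+0.98)×log₁₀(81.9/4.7)
    = 0.1212 × 1.241 = 0.1504 m

S_s ≈ 150 mm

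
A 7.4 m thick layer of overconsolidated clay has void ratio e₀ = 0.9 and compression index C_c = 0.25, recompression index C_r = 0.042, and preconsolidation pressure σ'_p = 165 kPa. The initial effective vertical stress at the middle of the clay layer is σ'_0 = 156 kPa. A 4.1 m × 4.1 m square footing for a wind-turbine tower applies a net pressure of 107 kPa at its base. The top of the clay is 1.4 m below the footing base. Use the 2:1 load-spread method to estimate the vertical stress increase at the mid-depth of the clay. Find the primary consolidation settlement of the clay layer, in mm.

Mid-depth of clay below the footing base: z = 1.4 + 7.4/2 = 5.1 m.
Stress increase at mid-clay by the 2:1 spreading method:
Δσ = qBL/((B+z)(L+z)) = 107×4.1×4.1/((4.1+5.1)(4.1+5.1)) = 21.251 kPa
Final effective stress: σ'_f = 156 + 21.251 = 177.25 kPa.
σ'_f = 177.25 > σ'_p = 165 kPa, so the stress path crosses the preconsolidation pressure — recompression up to σ'_p, then virgin compression beyond:
S_c = H/(1+e₀)·[C_r·log₁₀(σ'_p/σ'_0) + C_c·log₁₀(σ'_f/σ'_p)]
    = 7.4/1.9 × [0.042×log₁₀(165/156) + 0.25×log₁₀(177.25/165)]
    = 3.8947 × [0.0010231 + 0.0077756] = 0.03427 m

S_c ≈ 34.3 mm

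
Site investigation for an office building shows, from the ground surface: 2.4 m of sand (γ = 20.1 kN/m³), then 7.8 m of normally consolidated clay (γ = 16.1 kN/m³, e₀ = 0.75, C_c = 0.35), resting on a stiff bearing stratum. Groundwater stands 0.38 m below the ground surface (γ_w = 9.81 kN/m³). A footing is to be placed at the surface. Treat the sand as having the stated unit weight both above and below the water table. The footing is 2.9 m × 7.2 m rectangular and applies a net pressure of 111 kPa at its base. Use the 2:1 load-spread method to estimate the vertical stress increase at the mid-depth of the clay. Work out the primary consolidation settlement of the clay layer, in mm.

Mid-depth of clay below the ground surface: z = 2.4 + 7.8/2 = 6.3 m.
Total vertical stress at mid-clay: σ_v = 20.1×2.4 + 16.1×3.9 = 111.03 kPa.
Pore pressure: u = 9.81×(6.3 − 0.38) = 58.075 kPa.
Initial effective stress: σ'_0 = σ_v − u = 111.03 − 58.075 = 52.955 kPa.
Stress increase at mid-clay by the 2:1 spreading method:
Δσ = qBL/((B+z)(L+z)) = 111×2.9×7.2/((2.9+6.3)(7.2+6.3)) = 18.661 kPa
Final effective stress: σ'_f = σ'_0 + Δσ = 52.955 + 18.661 = 71.616 kPa.
Normally consolidated clay, so the full stress increment lies on the virgin compression line:
S_c = C_c·H/(1+e₀)·log₁₀(σ'_f/σ'_0) = 0.35×7.8/(1+0.75)×log₁₀(71.616/52.955)
    = 1.56 × 0.1311 = 0.2045 m

S_c ≈ 205 mm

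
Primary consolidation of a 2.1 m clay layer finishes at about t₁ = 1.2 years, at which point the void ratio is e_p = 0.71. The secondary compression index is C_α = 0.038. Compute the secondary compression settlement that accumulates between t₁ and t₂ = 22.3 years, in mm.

S_s ≈ 59.2 mm

Secondary compression: S_s = C_α·H/(1+e_p)·log₁₀(t₂/t₁)
S_s = 0.038×2.1/(1+0.71)×log₁₀(22.3/1.2)
    = 0.04667 × 1.269 = 0.05923 m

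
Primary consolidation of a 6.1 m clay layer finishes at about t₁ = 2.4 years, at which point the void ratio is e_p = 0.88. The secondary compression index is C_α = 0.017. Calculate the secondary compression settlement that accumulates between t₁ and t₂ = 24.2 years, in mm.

S_s ≈ 55.4 mm

Secondary compression: S_s = C_α·H/(1+e_p)·log₁₀(t₂/t₁)
S_s = 0.017×6.1/(1+0.88)×log₁₀(24.2/2.4)
    = 0.05516 × 1.004 = 0.05536 m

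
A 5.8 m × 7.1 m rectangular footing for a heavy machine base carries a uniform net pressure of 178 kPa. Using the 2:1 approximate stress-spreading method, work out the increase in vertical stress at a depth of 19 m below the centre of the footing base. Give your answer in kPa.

Δσ_z ≈ 11.3 kPa

By the 2:1 method the load spreads at 1 horizontal : 2 vertical, so at depth z the loaded area has grown by z in each plan dimension:
Δσ = qBL/((B+z)(L+z)) = 178×5.8×7.1/((5.8+19)(7.1+19)) = 11.324 kPa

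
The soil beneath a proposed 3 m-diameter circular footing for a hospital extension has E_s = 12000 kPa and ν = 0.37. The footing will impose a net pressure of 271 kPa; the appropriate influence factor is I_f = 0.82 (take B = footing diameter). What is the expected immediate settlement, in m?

S_e ≈ 0.0479 m

Immediate (elastic) settlement: S_e = q·B·(1−ν²)/E_s · I_f.
S_e = 271 × 3 × (1 − 0.37²) / 12000 × 0.82
    = 271 × 3 × 0.8631 / 12000 × 0.82
    = 0.04795 m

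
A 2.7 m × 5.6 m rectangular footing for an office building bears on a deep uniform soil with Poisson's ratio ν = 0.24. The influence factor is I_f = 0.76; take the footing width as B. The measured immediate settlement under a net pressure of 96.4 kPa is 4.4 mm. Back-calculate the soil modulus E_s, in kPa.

E_s ≈ 42400 kPa

S_e = q·B·(1−ν²)/E_s · I_f  ⇒  E_s = q·B·(1−ν²)·I_f / S_e.
E_s = 96.4 × 2.7 × 0.9424 × 0.76 / 0.0044 = 42370 kPa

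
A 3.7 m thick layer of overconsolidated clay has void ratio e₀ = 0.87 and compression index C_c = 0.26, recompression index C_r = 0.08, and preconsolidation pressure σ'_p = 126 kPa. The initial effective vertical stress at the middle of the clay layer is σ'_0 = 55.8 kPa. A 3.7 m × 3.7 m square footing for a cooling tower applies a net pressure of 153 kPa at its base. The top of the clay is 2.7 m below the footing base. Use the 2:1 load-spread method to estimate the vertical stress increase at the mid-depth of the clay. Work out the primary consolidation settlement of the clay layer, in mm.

Mid-depth of clay below the footing base: z = 2.7 + 3.7/2 = 4.55 m.
Stress increase at mid-clay by the 2:1 spreading method:
Δσ = qBL/((B+z)(L+z)) = 153×3.7×3.7/((3.7+4.55)(3.7+4.55)) = 30.774 kPa
Final effective stress: σ'_f = 55.8 + 30.774 = 86.574 kPa.
σ'_f = 86.574 ≤ σ'_p = 126 kPa, so the clay remains overconsolidated and only the recompression index applies:
S_c = C_r·H/(1+e₀)·log₁₀(σ'_f/σ'_0) = 0.08×3.7/1.87×log₁₀(86.574/55.8)
    = 0.15829 × 0.19075 = 0.03019 m

S_c ≈ 30.2 mm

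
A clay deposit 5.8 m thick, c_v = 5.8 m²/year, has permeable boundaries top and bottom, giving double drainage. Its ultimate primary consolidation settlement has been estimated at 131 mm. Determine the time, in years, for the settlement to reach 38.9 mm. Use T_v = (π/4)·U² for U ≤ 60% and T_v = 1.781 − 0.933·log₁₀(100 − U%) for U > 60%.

Drainage path length: H_d = H/2 = 2.9 m (double drainage).
U = S(t)/S_ult = 38.9/131 = 0.2969.
U ≤ 60%: T_v = (π/4)·U² = (π/4)×0.29695² = 0.069254.
t = T_v·H_d²/c_v = 0.069254×2.9²/5.8 = 0.1004 years.

t ≈ 0.1 years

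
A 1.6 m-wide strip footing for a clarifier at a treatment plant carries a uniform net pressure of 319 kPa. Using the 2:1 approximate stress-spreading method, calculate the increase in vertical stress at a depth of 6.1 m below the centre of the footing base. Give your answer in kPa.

By the 2:1 method the load spreads at 1 horizontal : 2 vertical, so at depth z the loaded area has grown by z in each plan dimension:
Δσ = qB/(B+z) = 319×1.6/(1.6+6.1) = 66.286 kPa

Δσ_z ≈ 66.3 kPa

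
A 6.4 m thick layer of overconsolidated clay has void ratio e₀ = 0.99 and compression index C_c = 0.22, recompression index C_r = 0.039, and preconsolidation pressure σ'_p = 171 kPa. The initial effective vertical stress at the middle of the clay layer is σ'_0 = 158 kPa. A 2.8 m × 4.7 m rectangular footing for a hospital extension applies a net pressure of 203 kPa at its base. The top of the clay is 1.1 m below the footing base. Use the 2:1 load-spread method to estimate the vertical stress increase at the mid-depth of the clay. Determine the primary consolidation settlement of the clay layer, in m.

Mid-depth of clay below the footing base: z = 1.1 + 6.4/2 = 4.3 m.
Stress increase at mid-clay by the 2:1 spreading method:
Δσ = qBL/((B+z)(L+z)) = 203×2.8×4.7/((2.8+4.3)(4.7+4.3)) = 41.807 kPa
Final effective stress: σ'_f = 158 + 41.807 = 199.81 kPa.
σ'_f = 199.81 > σ'_p = 171 kPa, so the stress path crosses the preconsolidation pressure — recompression up to σ'_p, then virgin compression beyond:
S_c = H/(1+e₀)·[C_r·log₁₀(σ'_p/σ'_0) + C_c·log₁₀(σ'_f/σ'_p)]
    = 6.4/1.99 × [0.039×log₁₀(171/158) + 0.22×log₁₀(199.81/171)]
    = 3.2161 × [0.0013392 + 0.014877] = 0.05215 m

S_c ≈ 0.0522 m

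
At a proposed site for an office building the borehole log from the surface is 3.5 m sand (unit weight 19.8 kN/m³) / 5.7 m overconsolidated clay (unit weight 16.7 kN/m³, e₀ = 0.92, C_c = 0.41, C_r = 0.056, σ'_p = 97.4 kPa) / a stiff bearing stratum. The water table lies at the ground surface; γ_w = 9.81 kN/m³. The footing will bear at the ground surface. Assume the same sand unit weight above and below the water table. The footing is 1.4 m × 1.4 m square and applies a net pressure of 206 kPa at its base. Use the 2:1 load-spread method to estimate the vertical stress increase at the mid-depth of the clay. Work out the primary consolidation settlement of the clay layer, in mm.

S_c ≈ 8.38 mm

Mid-depth of clay below the ground surface: z = 3.5 + 5.7/2 = 6.35 m.
Total vertical stress at mid-clay: σ_v = 19.8×3.5 + 16.7×2.85 = 116.89 kPa.
Pore pressure: u = 9.81×(6.35 − 0) = 62.294 kPa.
Initial effective stress: σ'_0 = σ_v − u = 116.89 − 62.294 = 54.596 kPa.
Stress increase at mid-clay by the 2:1 spreading method:
Δσ = qBL/((B+z)(L+z)) = 206×1.4×1.4/((1.4+6.35)(1.4+6.35)) = 6.7223 kPa
Final effective stress: σ'_f = 54.596 + 6.7223 = 61.318 kPa.
σ'_f = 61.318 ≤ σ'_p = 97.4 kPa, so the clay remains overconsolidated and only the recompression index applies:
S_c = C_r·H/(1+e₀)·log₁₀(σ'_f/σ'_0) = 0.056×5.7/1.92×log₁₀(61.318/54.596)
    = 0.16625 × 0.050427 = 0.008384 m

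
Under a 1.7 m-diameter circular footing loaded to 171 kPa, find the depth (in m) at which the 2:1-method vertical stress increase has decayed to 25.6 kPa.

z ≈ 2.69 m

2:1 spreading — at depth z the loaded area has grown by z in each plan dimension:
qD²/(D+z)² = Δσ_z ⇒ z = D(√(q/Δσ_z) − 1) = 1.7×(√(171/25.6) − 1) = 2.694 m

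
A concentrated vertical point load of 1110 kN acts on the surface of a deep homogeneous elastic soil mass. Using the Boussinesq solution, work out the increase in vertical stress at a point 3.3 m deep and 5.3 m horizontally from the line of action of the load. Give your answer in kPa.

Δσ_z ≈ 2.01 kPa

Boussinesq vertical stress below a point load on an elastic half-space:
Δσ_z = 3P/(2πz²) · [1 + (r/z)²]^(−5/2)
r/z = 5.3/3.3 = 1.6061; [1+(r/z)²]^(−5/2) = 0.041254.
Δσ_z = 3×1110/(2π×3.3²) × 0.041254 = 48.667 × 0.041254 = 2.008 kPa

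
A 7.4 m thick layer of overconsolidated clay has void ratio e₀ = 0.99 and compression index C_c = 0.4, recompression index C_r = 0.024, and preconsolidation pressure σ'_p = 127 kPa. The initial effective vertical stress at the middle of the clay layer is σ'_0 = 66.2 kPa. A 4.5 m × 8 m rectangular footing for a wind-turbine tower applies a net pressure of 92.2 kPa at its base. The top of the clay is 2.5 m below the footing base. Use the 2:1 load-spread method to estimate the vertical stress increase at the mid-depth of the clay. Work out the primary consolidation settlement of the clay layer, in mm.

Mid-depth of clay below the footing base: z = 2.5 + 7.4/2 = 6.2 m.
Stress increase at mid-clay by the 2:1 spreading method:
Δσ = qBL/((B+z)(L+z)) = 92.2×4.5×8/((4.5+6.2)(8+6.2)) = 21.845 kPa
Final effective stress: σ'_f = 66.2 + 21.845 = 88.045 kPa.
σ'_f = 88.045 ≤ σ'_p = 127 kPa, so the clay remains overconsolidated and only the recompression index applies:
S_c = C_r·H/(1+e₀)·log₁₀(σ'_f/σ'_0) = 0.024×7.4/1.99×log₁₀(88.045/66.2)
    = 0.089246 × 0.12385 = 0.01105 m

S_c ≈ 11.1 mm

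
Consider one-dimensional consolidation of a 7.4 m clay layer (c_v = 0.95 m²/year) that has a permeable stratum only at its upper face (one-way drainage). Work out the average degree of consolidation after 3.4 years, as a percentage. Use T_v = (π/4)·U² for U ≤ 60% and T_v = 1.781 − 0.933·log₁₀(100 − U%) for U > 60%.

Drainage path length: H_d = H = 7.4 m (single drainage).
T_v = c_v·t/H_d² = 0.95×3.4/7.4² = 0.058985.
T_v = 0.058985 corresponds to the U ≤ 60% branch:
U = √(4T_v/π) = 0.274

U ≈ 27.4 %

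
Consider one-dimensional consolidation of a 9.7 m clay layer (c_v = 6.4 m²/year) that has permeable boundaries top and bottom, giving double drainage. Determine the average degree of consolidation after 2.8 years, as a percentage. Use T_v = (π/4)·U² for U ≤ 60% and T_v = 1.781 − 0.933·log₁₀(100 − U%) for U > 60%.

U ≈ 87.6 %

Drainage path length: H_d = H/2 = 4.85 m (double drainage).
T_v = c_v·t/H_d² = 6.4×2.8/4.85² = 0.76182.
T_v = 0.76182 corresponds to the U > 60% branch:
U = 1 − 10^((1.781 − T_v)/0.933)/100 = 0.8763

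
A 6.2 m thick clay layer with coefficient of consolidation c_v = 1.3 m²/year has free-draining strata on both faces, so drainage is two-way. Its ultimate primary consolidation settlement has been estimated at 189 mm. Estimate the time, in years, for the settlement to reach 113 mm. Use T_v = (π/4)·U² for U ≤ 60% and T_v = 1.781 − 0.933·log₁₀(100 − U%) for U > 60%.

Drainage path length: H_d = H/2 = 3.1 m (double drainage).
U = S(t)/S_ult = 113/189 = 0.5979.
U ≤ 60%: T_v = (π/4)·U² = (π/4)×0.59788² = 0.28075.
t = T_v·H_d²/c_v = 0.28075×3.1²/1.3 = 2.075 years.

t ≈ 2.08 years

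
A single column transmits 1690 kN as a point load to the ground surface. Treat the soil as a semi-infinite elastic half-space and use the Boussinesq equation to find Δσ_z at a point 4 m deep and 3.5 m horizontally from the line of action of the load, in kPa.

Boussinesq vertical stress below a point load on an elastic half-space:
Δσ_z = 3P/(2πz²) · [1 + (r/z)²]^(−5/2)
r/z = 3.5/4 = 0.875; [1+(r/z)²]^(−5/2) = 0.24141.
Δσ_z = 3×1690/(2π×4²) × 0.24141 = 50.432 × 0.24141 = 12.17 kPa

Δσ_z ≈ 12.2 kPa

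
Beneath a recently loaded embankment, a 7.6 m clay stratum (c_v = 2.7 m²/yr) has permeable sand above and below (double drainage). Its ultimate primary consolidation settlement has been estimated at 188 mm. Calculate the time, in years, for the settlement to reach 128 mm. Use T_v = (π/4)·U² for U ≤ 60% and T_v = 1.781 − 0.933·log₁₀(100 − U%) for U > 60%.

Drainage path length: H_d = H/2 = 3.8 m (double drainage).
U = S(t)/S_ult = 128/188 = 0.6809.
U > 60%: T_v = 1.781 − 0.933·log₁₀(100 − 68.085) = 0.37777.
t = T_v·H_d²/c_v = 0.37777×3.8²/2.7 = 2.02 years.

t ≈ 2.02 years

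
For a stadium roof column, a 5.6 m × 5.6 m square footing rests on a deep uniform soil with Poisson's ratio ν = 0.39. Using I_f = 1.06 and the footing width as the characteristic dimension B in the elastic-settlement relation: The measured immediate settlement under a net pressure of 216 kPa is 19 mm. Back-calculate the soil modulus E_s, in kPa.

S_e = q·B·(1−ν²)/E_s · I_f  ⇒  E_s = q·B·(1−ν²)·I_f / S_e.
E_s = 216 × 5.6 × 0.8479 × 1.06 / 0.019 = 57220 kPa

E_s ≈ 57200 kPa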